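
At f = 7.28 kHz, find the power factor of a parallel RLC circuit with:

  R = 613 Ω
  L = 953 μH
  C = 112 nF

Step 1 — Angular frequency: ω = 2π·f = 2π·7280 = 4.574e+04 rad/s.
Step 2 — Component impedances:
  R: Z = R = 613 Ω
  L: Z = jωL = j·4.574e+04·0.000953 = 0 + j43.59 Ω
  C: Z = 1/(jωC) = -j/(ω·C) = 0 - j195.2 Ω
Step 3 — Parallel combination: 1/Z_total = 1/R + 1/L + 1/C; Z_total = 5.096 + j55.66 Ω = 55.89∠84.8° Ω.
Step 4 — Power factor: PF = cos(φ) = Re(Z)/|Z| = 5.096/55.89 = 0.09118.
Step 5 — Type: Im(Z) = 55.66 ⇒ lagging (phase φ = 84.8°).

PF = 0.09118 (lagging, φ = 84.8°)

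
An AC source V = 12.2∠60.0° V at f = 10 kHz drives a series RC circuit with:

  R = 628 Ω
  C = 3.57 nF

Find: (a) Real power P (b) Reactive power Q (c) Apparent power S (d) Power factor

Step 1 — Angular frequency: ω = 2π·f = 2π·1e+04 = 6.283e+04 rad/s.
Step 2 — Component impedances:
  R: Z = R = 628 Ω
  C: Z = 1/(jωC) = -j/(ω·C) = 0 - j4458 Ω
Step 3 — Series combination: Z_total = R + C = 628 - j4458 Ω = 4502∠-82.0° Ω.
Step 4 — Source phasor: V = 12.2∠60.0° V = 6.1 + j10.57 V.
Step 5 — Current: I = V / Z = -0.002135 + j0.001669 A = 0.00271∠142.0° A.
Step 6 — Complex power: S = V·I* = 0.004611 - j0.03274 VA.
Step 7 — Real power: P = Re(S) = 0.004611 W.
Step 8 — Reactive power: Q = Im(S) = -0.03274 VAR.
Step 9 — Apparent power: |S| = 0.03306 VA.
Step 10 — Power factor: PF = P/|S| = 0.1395 (leading).

(a) P = 0.004611 W  (b) Q = -0.03274 VAR  (c) S = 0.03306 VA  (d) PF = 0.1395 (leading)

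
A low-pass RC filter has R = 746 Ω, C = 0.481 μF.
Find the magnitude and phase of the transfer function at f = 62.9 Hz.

Step 1 — Angular frequency: ω = 2π·62.9 = 395.2 rad/s.
Step 2 — Transfer function: H(jω) = 1/(1 + jωRC).
Step 3 — Denominator: 1 + jωRC = 1 + j·395.2·746·4.81e-07 = 1 + j0.1418.
Step 4 — H = 0.9803 - j0.139.
Step 5 — Magnitude: |H| = 0.9901 (-0.1 dB); phase: φ = -8.1°.

|H| = 0.9901 (-0.1 dB), φ = -8.1°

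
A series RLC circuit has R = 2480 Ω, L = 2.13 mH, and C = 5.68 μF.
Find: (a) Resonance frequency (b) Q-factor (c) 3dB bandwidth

Step 1 — Resonance condition Im(Z)=0 gives ω₀ = 1/√(LC).
Step 2 — ω₀ = 1/√(0.00213·5.68e-06) = 9092 rad/s.
Step 3 — f₀ = ω₀/(2π) = 1447 Hz.
Step 4 — Series Q: Q = ω₀L/R = 9092·0.00213/2480 = 0.007808.
Step 5 — 3dB bandwidth: Δω = ω₀/Q = 1.164e+06 rad/s; BW = Δω/(2π) = 1.853e+05 Hz.

(a) f₀ = 1447 Hz  (b) Q = 0.007808  (c) BW = 1.853e+05 Hz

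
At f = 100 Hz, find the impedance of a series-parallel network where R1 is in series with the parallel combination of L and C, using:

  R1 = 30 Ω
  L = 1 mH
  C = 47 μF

Step 1 — Angular frequency: ω = 2π·f = 2π·100 = 628.3 rad/s.
Step 2 — Component impedances:
  R1: Z = R = 30 Ω
  L: Z = jωL = j·628.3·0.001 = 0 + j0.6283 Ω
  C: Z = 1/(jωC) = -j/(ω·C) = 0 - j33.86 Ω
Step 3 — Parallel branch: L || C = 1/(1/L + 1/C) = 0 + j0.6402 Ω.
Step 4 — Series with R1: Z_total = R1 + (L || C) = 30 + j0.6402 Ω = 30.01∠1.2° Ω.

Z = 30 + j0.6402 Ω = 30.01∠1.2° Ω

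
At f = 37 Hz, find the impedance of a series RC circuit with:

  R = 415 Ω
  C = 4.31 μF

Step 1 — Angular frequency: ω = 2π·f = 2π·37 = 232.5 rad/s.
Step 2 — Component impedances:
  R: Z = R = 415 Ω
  C: Z = 1/(jωC) = -j/(ω·C) = 0 - j998 Ω
Step 3 — Series combination: Z_total = R + C = 415 - j998 Ω = 1081∠-67.4° Ω.

Z = 415 - j998 Ω = 1081∠-67.4° Ω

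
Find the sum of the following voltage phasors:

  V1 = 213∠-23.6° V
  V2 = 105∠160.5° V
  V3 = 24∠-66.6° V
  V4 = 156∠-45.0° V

Step 1 — Convert each phasor to rectangular form:
  V1 = 213·(cos(-23.6°) + j·sin(-23.6°)) = 195.2 - j85.27 V
  V2 = 105·(cos(160.5°) + j·sin(160.5°)) = -98.98 + j35.05 V
  V3 = 24·(cos(-66.6°) + j·sin(-66.6°)) = 9.532 - j22.03 V
  V4 = 156·(cos(-45.0°) + j·sin(-45.0°)) = 110.3 - j110.3 V
Step 2 — Sum components: V_total = 216 - j182.6 V.
Step 3 — Convert to polar: |V_total| = 282.9 V, ∠V_total = -40.2°.

V_total = 282.9∠-40.2° V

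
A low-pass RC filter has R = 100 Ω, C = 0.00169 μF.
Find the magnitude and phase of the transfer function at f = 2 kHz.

Step 1 — Angular frequency: ω = 2π·2000 = 1.257e+04 rad/s.
Step 2 — Transfer function: H(jω) = 1/(1 + jωRC).
Step 3 — Denominator: 1 + jωRC = 1 + j·1.257e+04·100·1.69e-09 = 1 + j0.002124.
Step 4 — H = 1 - j0.002124.
Step 5 — Magnitude: |H| = 1 (-0.0 dB); phase: φ = -0.1°.

|H| = 1 (-0.0 dB), φ = -0.1°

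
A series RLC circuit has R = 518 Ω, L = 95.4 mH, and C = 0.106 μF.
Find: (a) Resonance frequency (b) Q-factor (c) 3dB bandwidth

Step 1 — Resonance: ω₀ = 1/√(LC) = 1/√(0.0954·1.06e-07) = 9944 rad/s.
Step 2 — f₀ = ω₀/(2π) = 1583 Hz.
Step 3 — Series Q: Q = ω₀L/R = 9944·0.0954/518 = 1.831.
Step 4 — Bandwidth: Δω = ω₀/Q = 5430 rad/s; BW = Δω/(2π) = 864.2 Hz.

(a) f₀ = 1583 Hz  (b) Q = 1.831  (c) BW = 864.2 Hz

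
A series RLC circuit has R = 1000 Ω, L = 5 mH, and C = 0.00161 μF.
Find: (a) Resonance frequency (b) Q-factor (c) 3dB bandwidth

Step 1 — Resonance: ω₀ = 1/√(LC) = 1/√(0.005·1.61e-09) = 3.525e+05 rad/s.
Step 2 — f₀ = ω₀/(2π) = 5.609e+04 Hz.
Step 3 — Series Q: Q = ω₀L/R = 3.525e+05·0.005/1000 = 1.762.
Step 4 — Bandwidth: Δω = ω₀/Q = 2e+05 rad/s; BW = Δω/(2π) = 3.183e+04 Hz.

(a) f₀ = 5.609e+04 Hz  (b) Q = 1.762  (c) BW = 3.183e+04 Hz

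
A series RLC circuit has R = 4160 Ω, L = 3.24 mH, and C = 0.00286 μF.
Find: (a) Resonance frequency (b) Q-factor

Step 1 — Resonance condition Im(Z)=0 gives ω₀ = 1/√(LC).
Step 2 — ω₀ = 1/√(0.00324·2.86e-09) = 3.285e+05 rad/s.
Step 3 — f₀ = ω₀/(2π) = 5.228e+04 Hz.
Step 4 — Series Q: Q = ω₀L/R = 3.285e+05·0.00324/4160 = 0.2559.

(a) f₀ = 5.228e+04 Hz  (b) Q = 0.2559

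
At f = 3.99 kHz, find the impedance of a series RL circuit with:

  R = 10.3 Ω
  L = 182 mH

Step 1 — Angular frequency: ω = 2π·f = 2π·3990 = 2.507e+04 rad/s.
Step 2 — Component impedances:
  R: Z = R = 10.3 Ω
  L: Z = jωL = j·2.507e+04·0.182 = 0 + j4563 Ω
Step 3 — Series combination: Z_total = R + L = 10.3 + j4563 Ω = 4563∠89.9° Ω.

Z = 10.3 + j4563 Ω = 4563∠89.9° Ω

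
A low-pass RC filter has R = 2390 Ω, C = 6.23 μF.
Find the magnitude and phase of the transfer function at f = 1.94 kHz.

Step 1 — Angular frequency: ω = 2π·1940 = 1.219e+04 rad/s.
Step 2 — Transfer function: H(jω) = 1/(1 + jωRC).
Step 3 — Denominator: 1 + jωRC = 1 + j·1.219e+04·2390·6.23e-06 = 1 + j181.5.
Step 4 — H = 3.036e-05 - j0.00551.
Step 5 — Magnitude: |H| = 0.00551 (-45.2 dB); phase: φ = -89.7°.

|H| = 0.00551 (-45.2 dB), φ = -89.7°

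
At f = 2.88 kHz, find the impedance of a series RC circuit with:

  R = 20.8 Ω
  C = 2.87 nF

Step 1 — Angular frequency: ω = 2π·f = 2π·2880 = 1.81e+04 rad/s.
Step 2 — Component impedances:
  R: Z = R = 20.8 Ω
  C: Z = 1/(jωC) = -j/(ω·C) = 0 - j1.926e+04 Ω
Step 3 — Series combination: Z_total = R + C = 20.8 - j1.926e+04 Ω = 1.926e+04∠-89.9° Ω.

Z = 20.8 - j1.926e+04 Ω = 1.926e+04∠-89.9° Ω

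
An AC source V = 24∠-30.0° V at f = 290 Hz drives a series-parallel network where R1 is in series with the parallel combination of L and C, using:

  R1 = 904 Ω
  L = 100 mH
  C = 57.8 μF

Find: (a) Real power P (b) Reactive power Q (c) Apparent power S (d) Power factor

Step 1 — Angular frequency: ω = 2π·f = 2π·290 = 1822 rad/s.
Step 2 — Component impedances:
  R1: Z = R = 904 Ω
  L: Z = jωL = j·1822·0.1 = 0 + j182.2 Ω
  C: Z = 1/(jωC) = -j/(ω·C) = 0 - j9.495 Ω
Step 3 — Parallel branch: L || C = 1/(1/L + 1/C) = 0 - j10.02 Ω.
Step 4 — Series with R1: Z_total = R1 + (L || C) = 904 - j10.02 Ω = 904.1∠-0.6° Ω.
Step 5 — Source phasor: V = 24∠-30.0° V = 20.78 - j12 V.
Step 6 — Current: I = V / Z = 0.02314 - j0.01302 A = 0.02655∠-29.4° A.
Step 7 — Complex power: S = V·I* = 0.6371 - j0.007059 VA.
Step 8 — Real power: P = Re(S) = 0.6371 W.
Step 9 — Reactive power: Q = Im(S) = -0.007059 VAR.
Step 10 — Apparent power: |S| = 0.6371 VA.
Step 11 — Power factor: PF = P/|S| = 0.9999 (leading).

(a) P = 0.6371 W  (b) Q = -0.007059 VAR  (c) S = 0.6371 VA  (d) PF = 0.9999 (leading)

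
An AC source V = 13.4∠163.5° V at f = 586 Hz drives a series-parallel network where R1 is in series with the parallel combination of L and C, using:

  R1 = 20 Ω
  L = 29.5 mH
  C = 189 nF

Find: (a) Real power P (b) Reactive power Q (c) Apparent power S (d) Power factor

Step 1 — Angular frequency: ω = 2π·f = 2π·586 = 3682 rad/s.
Step 2 — Component impedances:
  R1: Z = R = 20 Ω
  L: Z = jωL = j·3682·0.0295 = 0 + j108.6 Ω
  C: Z = 1/(jωC) = -j/(ω·C) = 0 - j1437 Ω
Step 3 — Parallel branch: L || C = 1/(1/L + 1/C) = 0 + j117.5 Ω.
Step 4 — Series with R1: Z_total = R1 + (L || C) = 20 + j117.5 Ω = 119.2∠80.3° Ω.
Step 5 — Source phasor: V = 13.4∠163.5° V = -12.85 + j3.806 V.
Step 6 — Current: I = V / Z = 0.01339 + j0.1116 A = 0.1124∠83.2° A.
Step 7 — Complex power: S = V·I* = 0.2528 + j1.485 VA.
Step 8 — Real power: P = Re(S) = 0.2528 W.
Step 9 — Reactive power: Q = Im(S) = 1.485 VAR.
Step 10 — Apparent power: |S| = 1.507 VA.
Step 11 — Power factor: PF = P/|S| = 0.1678 (lagging).

(a) P = 0.2528 W  (b) Q = 1.485 VAR  (c) S = 1.507 VA  (d) PF = 0.1678 (lagging)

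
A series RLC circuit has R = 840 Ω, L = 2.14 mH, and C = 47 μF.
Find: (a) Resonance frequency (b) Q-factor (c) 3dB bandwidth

Step 1 — Resonance: ω₀ = 1/√(LC) = 1/√(0.00214·4.7e-05) = 3153 rad/s.
Step 2 — f₀ = ω₀/(2π) = 501.8 Hz.
Step 3 — Series Q: Q = ω₀L/R = 3153·0.00214/840 = 0.008033.
Step 4 — Bandwidth: Δω = ω₀/Q = 3.925e+05 rad/s; BW = Δω/(2π) = 6.247e+04 Hz.

(a) f₀ = 501.8 Hz  (b) Q = 0.008033  (c) BW = 6.247e+04 Hz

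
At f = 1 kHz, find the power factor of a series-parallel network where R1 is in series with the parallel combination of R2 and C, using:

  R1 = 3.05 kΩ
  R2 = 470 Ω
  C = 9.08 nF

Step 1 — Angular frequency: ω = 2π·f = 2π·1000 = 6283 rad/s.
Step 2 — Component impedances:
  R1: Z = R = 3050 Ω
  R2: Z = R = 470 Ω
  C: Z = 1/(jωC) = -j/(ω·C) = 0 - j1.753e+04 Ω
Step 3 — Parallel branch: R2 || C = 1/(1/R2 + 1/C) = 469.7 - j12.59 Ω.
Step 4 — Series with R1: Z_total = R1 + (R2 || C) = 3520 - j12.59 Ω = 3520∠-0.2° Ω.
Step 5 — Power factor: PF = cos(φ) = Re(Z)/|Z| = 3520/3520 = 1.
Step 6 — Type: Im(Z) = -12.59 ⇒ leading (phase φ = -0.2°).

PF = 1 (leading, φ = -0.2°)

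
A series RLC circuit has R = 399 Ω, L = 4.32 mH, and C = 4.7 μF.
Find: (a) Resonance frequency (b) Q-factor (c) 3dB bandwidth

Step 1 — Resonance condition Im(Z)=0 gives ω₀ = 1/√(LC).
Step 2 — ω₀ = 1/√(0.00432·4.7e-06) = 7018 rad/s.
Step 3 — f₀ = ω₀/(2π) = 1117 Hz.
Step 4 — Series Q: Q = ω₀L/R = 7018·0.00432/399 = 0.07598.
Step 5 — 3dB bandwidth: Δω = ω₀/Q = 9.236e+04 rad/s; BW = Δω/(2π) = 1.47e+04 Hz.

(a) f₀ = 1117 Hz  (b) Q = 0.07598  (c) BW = 1.47e+04 Hz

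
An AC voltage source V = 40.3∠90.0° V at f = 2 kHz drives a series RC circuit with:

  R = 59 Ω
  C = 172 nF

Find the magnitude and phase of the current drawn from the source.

Step 1 — Angular frequency: ω = 2π·f = 2π·2000 = 1.257e+04 rad/s.
Step 2 — Component impedances:
  R: Z = R = 59 Ω
  C: Z = 1/(jωC) = -j/(ω·C) = 0 - j462.7 Ω
Step 3 — Series combination: Z_total = R + C = 59 - j462.7 Ω = 466.4∠-82.7° Ω.
Step 4 — Source phasor: V = 40.3∠90.0° V = 0 + j40.3 V.
Step 5 — Ohm's law: I = V / Z_total = (0 + j40.3) / (59 - j462.7) = -0.08571 + j0.01093 A.
Step 6 — Convert to polar: |I| = 0.08641 A, ∠I = 172.7°.

I = 0.08641∠172.7° A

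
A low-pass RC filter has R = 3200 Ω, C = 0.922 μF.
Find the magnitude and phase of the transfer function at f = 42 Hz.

Step 1 — Angular frequency: ω = 2π·42 = 263.9 rad/s.
Step 2 — Transfer function: H(jω) = 1/(1 + jωRC).
Step 3 — Denominator: 1 + jωRC = 1 + j·263.9·3200·9.22e-07 = 1 + j0.7786.
Step 4 — H = 0.6226 - j0.4847.
Step 5 — Magnitude: |H| = 0.789 (-2.1 dB); phase: φ = -37.9°.

|H| = 0.789 (-2.1 dB), φ = -37.9°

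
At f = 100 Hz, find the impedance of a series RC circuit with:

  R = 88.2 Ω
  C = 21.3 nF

Step 1 — Angular frequency: ω = 2π·f = 2π·100 = 628.3 rad/s.
Step 2 — Component impedances:
  R: Z = R = 88.2 Ω
  C: Z = 1/(jωC) = -j/(ω·C) = 0 - j7.472e+04 Ω
Step 3 — Series combination: Z_total = R + C = 88.2 - j7.472e+04 Ω = 7.472e+04∠-89.9° Ω.

Z = 88.2 - j7.472e+04 Ω = 7.472e+04∠-89.9° Ω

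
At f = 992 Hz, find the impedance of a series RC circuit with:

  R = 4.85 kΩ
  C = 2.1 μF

Step 1 — Angular frequency: ω = 2π·f = 2π·992 = 6233 rad/s.
Step 2 — Component impedances:
  R: Z = R = 4850 Ω
  C: Z = 1/(jωC) = -j/(ω·C) = 0 - j76.4 Ω
Step 3 — Series combination: Z_total = R + C = 4850 - j76.4 Ω = 4851∠-0.9° Ω.

Z = 4850 - j76.4 Ω = 4851∠-0.9° Ω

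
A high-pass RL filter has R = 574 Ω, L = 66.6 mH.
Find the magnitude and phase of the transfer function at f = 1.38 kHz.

Step 1 — Angular frequency: ω = 2π·1380 = 8671 rad/s.
Step 2 — Transfer function: H(jω) = jωL/(R + jωL).
Step 3 — Numerator jωL = j·577.5; denominator R + jωL = 574 + j577.5.
Step 4 — H = 0.503 + j0.5.
Step 5 — Magnitude: |H| = 0.7092 (-3.0 dB); phase: φ = 44.8°.

|H| = 0.7092 (-3.0 dB), φ = 44.8°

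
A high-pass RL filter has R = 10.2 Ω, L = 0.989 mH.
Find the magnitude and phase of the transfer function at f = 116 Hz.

Step 1 — Angular frequency: ω = 2π·116 = 728.8 rad/s.
Step 2 — Transfer function: H(jω) = jωL/(R + jωL).
Step 3 — Numerator jωL = j·0.7208; denominator R + jωL = 10.2 + j0.7208.
Step 4 — H = 0.004969 + j0.07032.
Step 5 — Magnitude: |H| = 0.07049 (-23.0 dB); phase: φ = 86.0°.

|H| = 0.07049 (-23.0 dB), φ = 86.0°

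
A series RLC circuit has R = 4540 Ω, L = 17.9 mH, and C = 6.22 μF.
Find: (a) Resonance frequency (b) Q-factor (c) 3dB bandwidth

Step 1 — Resonance: ω₀ = 1/√(LC) = 1/√(0.0179·6.22e-06) = 2997 rad/s.
Step 2 — f₀ = ω₀/(2π) = 477 Hz.
Step 3 — Series Q: Q = ω₀L/R = 2997·0.0179/4540 = 0.01182.
Step 4 — Bandwidth: Δω = ω₀/Q = 2.536e+05 rad/s; BW = Δω/(2π) = 4.037e+04 Hz.

(a) f₀ = 477 Hz  (b) Q = 0.01182  (c) BW = 4.037e+04 Hz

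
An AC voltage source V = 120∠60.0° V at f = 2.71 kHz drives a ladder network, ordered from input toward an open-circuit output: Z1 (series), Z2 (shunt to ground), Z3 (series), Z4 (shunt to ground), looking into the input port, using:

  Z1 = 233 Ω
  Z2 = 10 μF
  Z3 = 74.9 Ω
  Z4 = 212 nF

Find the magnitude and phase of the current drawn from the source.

Step 1 — Angular frequency: ω = 2π·f = 2π·2710 = 1.703e+04 rad/s.
Step 2 — Component impedances:
  Z1: Z = R = 233 Ω
  Z2: Z = 1/(jωC) = -j/(ω·C) = 0 - j5.873 Ω
  Z3: Z = R = 74.9 Ω
  Z4: Z = 1/(jωC) = -j/(ω·C) = 0 - j277 Ω
Step 3 — Ladder network (open output): work backward from the far end, alternating series and parallel combinations. Z_in = 233 - j5.759 Ω = 233.1∠-1.4° Ω.
Step 4 — Source phasor: V = 120∠60.0° V = 60 + j103.9 V.
Step 5 — Ohm's law: I = V / Z_total = (60 + j103.9) / (233 - j5.759) = 0.2463 + j0.4521 A.
Step 6 — Convert to polar: |I| = 0.5148 A, ∠I = 61.4°.

I = 0.5148∠61.4° A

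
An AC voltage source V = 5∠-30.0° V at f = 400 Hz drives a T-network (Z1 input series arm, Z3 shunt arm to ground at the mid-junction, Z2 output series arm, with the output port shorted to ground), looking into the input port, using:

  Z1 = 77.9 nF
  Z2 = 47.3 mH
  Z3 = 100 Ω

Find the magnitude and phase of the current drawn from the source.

Step 1 — Angular frequency: ω = 2π·f = 2π·400 = 2513 rad/s.
Step 2 — Component impedances:
  Z1: Z = 1/(jωC) = -j/(ω·C) = 0 - j5108 Ω
  Z2: Z = jωL = j·2513·0.0473 = 0 + j118.9 Ω
  Z3: Z = R = 100 Ω
Step 3 — With the output port shorted to ground, the output series arm Z2 runs from the junction to ground; the shunt arm Z3 also runs from the junction to ground. They appear in parallel: Z3 || Z2 = 58.56 + j49.26 Ω.
Step 4 — Series with input arm Z1: Z_in = Z1 + (Z3 || Z2) = 58.56 - j5058 Ω = 5059∠-89.3° Ω.
Step 5 — Source phasor: V = 5∠-30.0° V = 4.33 - j2.5 V.
Step 6 — Ohm's law: I = V / Z_total = (4.33 - j2.5) / (58.56 - j5058) = 0.0005041 + j0.0008502 A.
Step 7 — Convert to polar: |I| = 0.0009884 A, ∠I = 59.3°.

I = 0.0009884∠59.3° A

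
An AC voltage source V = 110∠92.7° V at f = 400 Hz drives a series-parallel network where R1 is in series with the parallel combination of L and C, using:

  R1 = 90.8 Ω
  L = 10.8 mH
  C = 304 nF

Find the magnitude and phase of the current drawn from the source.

Step 1 — Angular frequency: ω = 2π·f = 2π·400 = 2513 rad/s.
Step 2 — Component impedances:
  R1: Z = R = 90.8 Ω
  L: Z = jωL = j·2513·0.0108 = 0 + j27.14 Ω
  C: Z = 1/(jωC) = -j/(ω·C) = 0 - j1309 Ω
Step 3 — Parallel branch: L || C = 1/(1/L + 1/C) = 0 + j27.72 Ω.
Step 4 — Series with R1: Z_total = R1 + (L || C) = 90.8 + j27.72 Ω = 94.94∠17.0° Ω.
Step 5 — Source phasor: V = 110∠92.7° V = -5.182 + j109.9 V.
Step 6 — Ohm's law: I = V / Z_total = (-5.182 + j109.9) / (90.8 + j27.72) = 0.2857 + j1.123 A.
Step 7 — Convert to polar: |I| = 1.159 A, ∠I = 75.7°.

I = 1.159∠75.7° A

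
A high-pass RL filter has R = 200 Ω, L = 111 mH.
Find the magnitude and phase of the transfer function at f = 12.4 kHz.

Step 1 — Angular frequency: ω = 2π·1.24e+04 = 7.791e+04 rad/s.
Step 2 — Transfer function: H(jω) = jωL/(R + jωL).
Step 3 — Numerator jωL = j·8648; denominator R + jωL = 200 + j8648.
Step 4 — H = 0.9995 + j0.02311.
Step 5 — Magnitude: |H| = 0.9997 (-0.0 dB); phase: φ = 1.3°.

|H| = 0.9997 (-0.0 dB), φ = 1.3°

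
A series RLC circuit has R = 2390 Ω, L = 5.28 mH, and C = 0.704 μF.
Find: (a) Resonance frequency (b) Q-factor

Step 1 — Resonance condition Im(Z)=0 gives ω₀ = 1/√(LC).
Step 2 — ω₀ = 1/√(0.00528·7.04e-07) = 1.64e+04 rad/s.
Step 3 — f₀ = ω₀/(2π) = 2610 Hz.
Step 4 — Series Q: Q = ω₀L/R = 1.64e+04·0.00528/2390 = 0.03624.

(a) f₀ = 2610 Hz  (b) Q = 0.03624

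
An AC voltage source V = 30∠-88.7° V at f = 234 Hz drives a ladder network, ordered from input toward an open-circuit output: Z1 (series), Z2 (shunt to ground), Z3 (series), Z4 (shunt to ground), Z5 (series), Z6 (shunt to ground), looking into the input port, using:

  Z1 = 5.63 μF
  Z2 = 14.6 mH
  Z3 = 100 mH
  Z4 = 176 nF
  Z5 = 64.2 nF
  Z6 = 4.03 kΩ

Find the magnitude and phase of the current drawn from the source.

Step 1 — Angular frequency: ω = 2π·f = 2π·234 = 1470 rad/s.
Step 2 — Component impedances:
  Z1: Z = 1/(jωC) = -j/(ω·C) = 0 - j120.8 Ω
  Z2: Z = jωL = j·1470·0.0146 = 0 + j21.47 Ω
  Z3: Z = jωL = j·1470·0.1 = 0 + j147 Ω
  Z4: Z = 1/(jωC) = -j/(ω·C) = 0 - j3864 Ω
  Z5: Z = 1/(jωC) = -j/(ω·C) = 0 - j1.059e+04 Ω
  Z6: Z = R = 4030 Ω
Step 3 — Ladder network (open output): work backward from the far end, alternating series and parallel combinations. Z_in = 0.01627 - j99.18 Ω = 99.18∠-90.0° Ω.
Step 4 — Source phasor: V = 30∠-88.7° V = 0.6806 - j29.99 V.
Step 5 — Ohm's law: I = V / Z_total = (0.6806 - j29.99) / (0.01627 - j99.18) = 0.3024 + j0.006813 A.
Step 6 — Convert to polar: |I| = 0.3025 A, ∠I = 1.3°.

I = 0.3025∠1.3° A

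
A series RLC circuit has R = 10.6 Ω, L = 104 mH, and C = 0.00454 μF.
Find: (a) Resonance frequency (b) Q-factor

Step 1 — Resonance condition Im(Z)=0 gives ω₀ = 1/√(LC).
Step 2 — ω₀ = 1/√(0.104·4.54e-09) = 4.602e+04 rad/s.
Step 3 — f₀ = ω₀/(2π) = 7324 Hz.
Step 4 — Series Q: Q = ω₀L/R = 4.602e+04·0.104/10.6 = 451.5.

(a) f₀ = 7324 Hz  (b) Q = 451.5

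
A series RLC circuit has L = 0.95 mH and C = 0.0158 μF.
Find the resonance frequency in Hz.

Step 1 — Resonance condition Im(Z)=0 gives ω₀ = 1/√(LC).
Step 2 — ω₀ = 1/√(0.00095·1.58e-08) = 2.581e+05 rad/s.
Step 3 — f₀ = ω₀/(2π) = 4.108e+04 Hz.

f₀ = 4.108e+04 Hz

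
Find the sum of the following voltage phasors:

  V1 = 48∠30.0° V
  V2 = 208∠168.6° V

Step 1 — Convert each phasor to rectangular form:
  V1 = 48·(cos(30.0°) + j·sin(30.0°)) = 41.57 + j24 V
  V2 = 208·(cos(168.6°) + j·sin(168.6°)) = -203.9 + j41.11 V
Step 2 — Sum components: V_total = -162.3 + j65.11 V.
Step 3 — Convert to polar: |V_total| = 174.9 V, ∠V_total = 158.1°.

V_total = 174.9∠158.1° V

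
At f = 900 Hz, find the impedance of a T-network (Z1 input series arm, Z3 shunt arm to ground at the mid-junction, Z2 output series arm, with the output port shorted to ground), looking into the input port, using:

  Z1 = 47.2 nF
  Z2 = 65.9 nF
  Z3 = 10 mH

Step 1 — Angular frequency: ω = 2π·f = 2π·900 = 5655 rad/s.
Step 2 — Component impedances:
  Z1: Z = 1/(jωC) = -j/(ω·C) = 0 - j3747 Ω
  Z2: Z = 1/(jωC) = -j/(ω·C) = 0 - j2683 Ω
  Z3: Z = jωL = j·5655·0.01 = 0 + j56.55 Ω
Step 3 — With the output port shorted to ground, the output series arm Z2 runs from the junction to ground; the shunt arm Z3 also runs from the junction to ground. They appear in parallel: Z3 || Z2 = 0 + j57.77 Ω.
Step 4 — Series with input arm Z1: Z_in = Z1 + (Z3 || Z2) = 0 - j3689 Ω = 3689∠-90.0° Ω.

Z = 0 - j3689 Ω = 3689∠-90.0° Ω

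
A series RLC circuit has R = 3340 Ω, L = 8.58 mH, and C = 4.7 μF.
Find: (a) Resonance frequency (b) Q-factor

Step 1 — Resonance condition Im(Z)=0 gives ω₀ = 1/√(LC).
Step 2 — ω₀ = 1/√(0.00858·4.7e-06) = 4980 rad/s.
Step 3 — f₀ = ω₀/(2π) = 792.6 Hz.
Step 4 — Series Q: Q = ω₀L/R = 4980·0.00858/3340 = 0.01279.

(a) f₀ = 792.6 Hz  (b) Q = 0.01279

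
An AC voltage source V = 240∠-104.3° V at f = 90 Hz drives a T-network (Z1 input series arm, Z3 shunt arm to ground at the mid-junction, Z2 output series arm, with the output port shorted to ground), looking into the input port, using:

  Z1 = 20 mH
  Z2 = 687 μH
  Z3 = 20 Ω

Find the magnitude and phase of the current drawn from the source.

Step 1 — Angular frequency: ω = 2π·f = 2π·90 = 565.5 rad/s.
Step 2 — Component impedances:
  Z1: Z = jωL = j·565.5·0.02 = 0 + j11.31 Ω
  Z2: Z = jωL = j·565.5·0.000687 = 0 + j0.3885 Ω
  Z3: Z = R = 20 Ω
Step 3 — With the output port shorted to ground, the output series arm Z2 runs from the junction to ground; the shunt arm Z3 also runs from the junction to ground. They appear in parallel: Z3 || Z2 = 0.007543 + j0.3883 Ω.
Step 4 — Series with input arm Z1: Z_in = Z1 + (Z3 || Z2) = 0.007543 + j11.7 Ω = 11.7∠90.0° Ω.
Step 5 — Source phasor: V = 240∠-104.3° V = -59.28 - j232.6 V.
Step 6 — Ohm's law: I = V / Z_total = (-59.28 - j232.6) / (0.007543 + j11.7) = -19.88 + j5.055 A.
Step 7 — Convert to polar: |I| = 20.52 A, ∠I = 165.7°.

I = 20.52∠165.7° A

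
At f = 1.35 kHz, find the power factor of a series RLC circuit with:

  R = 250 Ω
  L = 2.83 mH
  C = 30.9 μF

Step 1 — Angular frequency: ω = 2π·f = 2π·1350 = 8482 rad/s.
Step 2 — Component impedances:
  R: Z = R = 250 Ω
  L: Z = jωL = j·8482·0.00283 = 0 + j24 Ω
  C: Z = 1/(jωC) = -j/(ω·C) = 0 - j3.815 Ω
Step 3 — Series combination: Z_total = R + L + C = 250 + j20.19 Ω = 250.8∠4.6° Ω.
Step 4 — Power factor: PF = cos(φ) = Re(Z)/|Z| = 250/250.8 = 0.9968.
Step 5 — Type: Im(Z) = 20.19 ⇒ lagging (phase φ = 4.6°).

PF = 0.9968 (lagging, φ = 4.6°)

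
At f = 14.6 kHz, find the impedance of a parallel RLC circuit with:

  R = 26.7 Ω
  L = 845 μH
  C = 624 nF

Step 1 — Angular frequency: ω = 2π·f = 2π·1.46e+04 = 9.173e+04 rad/s.
Step 2 — Component impedances:
  R: Z = R = 26.7 Ω
  L: Z = jωL = j·9.173e+04·0.000845 = 0 + j77.52 Ω
  C: Z = 1/(jωC) = -j/(ω·C) = 0 - j17.47 Ω
Step 3 — Parallel combination: 1/Z_total = 1/R + 1/L + 1/C; Z_total = 11.12 - j13.16 Ω = 17.23∠-49.8° Ω.

Z = 11.12 - j13.16 Ω = 17.23∠-49.8° Ω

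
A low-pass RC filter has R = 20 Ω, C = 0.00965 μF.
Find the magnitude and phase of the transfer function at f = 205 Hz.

Step 1 — Angular frequency: ω = 2π·205 = 1288 rad/s.
Step 2 — Transfer function: H(jω) = 1/(1 + jωRC).
Step 3 — Denominator: 1 + jωRC = 1 + j·1288·20·9.65e-09 = 1 + j0.0002486.
Step 4 — H = 1 - j0.0002486.
Step 5 — Magnitude: |H| = 1 (-0.0 dB); phase: φ = -0.0°.

|H| = 1 (-0.0 dB), φ = -0.0°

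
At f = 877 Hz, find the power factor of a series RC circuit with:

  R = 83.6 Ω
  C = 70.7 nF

Step 1 — Angular frequency: ω = 2π·f = 2π·877 = 5510 rad/s.
Step 2 — Component impedances:
  R: Z = R = 83.6 Ω
  C: Z = 1/(jωC) = -j/(ω·C) = 0 - j2567 Ω
Step 3 — Series combination: Z_total = R + C = 83.6 - j2567 Ω = 2568∠-88.1° Ω.
Step 4 — Power factor: PF = cos(φ) = Re(Z)/|Z| = 83.6/2568 = 0.03255.
Step 5 — Type: Im(Z) = -2567 ⇒ leading (phase φ = -88.1°).

PF = 0.03255 (leading, φ = -88.1°)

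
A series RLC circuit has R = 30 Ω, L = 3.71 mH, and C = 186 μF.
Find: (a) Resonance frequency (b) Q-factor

Step 1 — Resonance condition Im(Z)=0 gives ω₀ = 1/√(LC).
Step 2 — ω₀ = 1/√(0.00371·0.000186) = 1204 rad/s.
Step 3 — f₀ = ω₀/(2π) = 191.6 Hz.
Step 4 — Series Q: Q = ω₀L/R = 1204·0.00371/30 = 0.1489.

(a) f₀ = 191.6 Hz  (b) Q = 0.1489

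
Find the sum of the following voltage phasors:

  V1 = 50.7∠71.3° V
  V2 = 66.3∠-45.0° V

Step 1 — Convert each phasor to rectangular form:
  V1 = 50.7·(cos(71.3°) + j·sin(71.3°)) = 16.26 + j48.02 V
  V2 = 66.3·(cos(-45.0°) + j·sin(-45.0°)) = 46.88 - j46.88 V
Step 2 — Sum components: V_total = 63.14 + j1.142 V.
Step 3 — Convert to polar: |V_total| = 63.15 V, ∠V_total = 1.0°.

V_total = 63.15∠1.0° V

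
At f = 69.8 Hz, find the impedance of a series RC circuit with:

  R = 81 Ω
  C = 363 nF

Step 1 — Angular frequency: ω = 2π·f = 2π·69.8 = 438.6 rad/s.
Step 2 — Component impedances:
  R: Z = R = 81 Ω
  C: Z = 1/(jωC) = -j/(ω·C) = 0 - j6281 Ω
Step 3 — Series combination: Z_total = R + C = 81 - j6281 Ω = 6282∠-89.3° Ω.

Z = 81 - j6281 Ω = 6282∠-89.3° Ω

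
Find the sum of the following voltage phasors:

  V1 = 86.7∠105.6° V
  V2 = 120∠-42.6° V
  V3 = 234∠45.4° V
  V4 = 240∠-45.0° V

Step 1 — Convert each phasor to rectangular form:
  V1 = 86.7·(cos(105.6°) + j·sin(105.6°)) = -23.32 + j83.51 V
  V2 = 120·(cos(-42.6°) + j·sin(-42.6°)) = 88.33 - j81.23 V
  V3 = 234·(cos(45.4°) + j·sin(45.4°)) = 164.3 + j166.6 V
  V4 = 240·(cos(-45.0°) + j·sin(-45.0°)) = 169.7 - j169.7 V
Step 2 — Sum components: V_total = 399 - j0.8105 V.
Step 3 — Convert to polar: |V_total| = 399 V, ∠V_total = -0.1°.

V_total = 399∠-0.1° V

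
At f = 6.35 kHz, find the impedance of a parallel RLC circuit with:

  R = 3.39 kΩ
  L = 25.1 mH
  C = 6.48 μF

Step 1 — Angular frequency: ω = 2π·f = 2π·6350 = 3.99e+04 rad/s.
Step 2 — Component impedances:
  R: Z = R = 3390 Ω
  L: Z = jωL = j·3.99e+04·0.0251 = 0 + j1001 Ω
  C: Z = 1/(jωC) = -j/(ω·C) = 0 - j3.868 Ω
Step 3 — Parallel combination: 1/Z_total = 1/R + 1/L + 1/C; Z_total = 0.004447 - j3.883 Ω = 3.883∠-89.9° Ω.

Z = 0.004447 - j3.883 Ω = 3.883∠-89.9° Ω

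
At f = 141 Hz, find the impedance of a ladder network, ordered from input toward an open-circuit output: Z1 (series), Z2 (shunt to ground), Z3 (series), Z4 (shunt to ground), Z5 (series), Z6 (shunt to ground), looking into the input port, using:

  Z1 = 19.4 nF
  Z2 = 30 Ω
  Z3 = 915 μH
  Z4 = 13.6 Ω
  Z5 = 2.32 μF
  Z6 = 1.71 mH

Step 1 — Angular frequency: ω = 2π·f = 2π·141 = 885.9 rad/s.
Step 2 — Component impedances:
  Z1: Z = 1/(jωC) = -j/(ω·C) = 0 - j5.818e+04 Ω
  Z2: Z = R = 30 Ω
  Z3: Z = jωL = j·885.9·0.000915 = 0 + j0.8106 Ω
  Z4: Z = R = 13.6 Ω
  Z5: Z = 1/(jωC) = -j/(ω·C) = 0 - j486.5 Ω
  Z6: Z = jωL = j·885.9·0.00171 = 0 + j1.515 Ω
Step 3 — Ladder network (open output): work backward from the far end, alternating series and parallel combinations. Z_in = 9.355 - j5.818e+04 Ω = 5.818e+04∠-90.0° Ω.

Z = 9.355 - j5.818e+04 Ω = 5.818e+04∠-90.0° Ω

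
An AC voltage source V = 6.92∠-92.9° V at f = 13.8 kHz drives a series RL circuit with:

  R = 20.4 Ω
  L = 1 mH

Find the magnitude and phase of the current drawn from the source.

Step 1 — Angular frequency: ω = 2π·f = 2π·1.38e+04 = 8.671e+04 rad/s.
Step 2 — Component impedances:
  R: Z = R = 20.4 Ω
  L: Z = jωL = j·8.671e+04·0.001 = 0 + j86.71 Ω
Step 3 — Series combination: Z_total = R + L = 20.4 + j86.71 Ω = 89.08∠76.8° Ω.
Step 4 — Source phasor: V = 6.92∠-92.9° V = -0.3501 - j6.911 V.
Step 5 — Ohm's law: I = V / Z_total = (-0.3501 - j6.911) / (20.4 + j86.71) = -0.07643 - j0.01394 A.
Step 6 — Convert to polar: |I| = 0.07769 A, ∠I = -169.7°.

I = 0.07769∠-169.7° A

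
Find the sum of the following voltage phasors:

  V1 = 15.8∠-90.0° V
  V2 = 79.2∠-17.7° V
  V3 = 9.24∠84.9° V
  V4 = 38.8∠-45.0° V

Step 1 — Convert each phasor to rectangular form:
  V1 = 15.8·(cos(-90.0°) + j·sin(-90.0°)) = 0 - j15.8 V
  V2 = 79.2·(cos(-17.7°) + j·sin(-17.7°)) = 75.45 - j24.08 V
  V3 = 9.24·(cos(84.9°) + j·sin(84.9°)) = 0.8214 + j9.203 V
  V4 = 38.8·(cos(-45.0°) + j·sin(-45.0°)) = 27.44 - j27.44 V
Step 2 — Sum components: V_total = 103.7 - j58.11 V.
Step 3 — Convert to polar: |V_total| = 118.9 V, ∠V_total = -29.3°.

V_total = 118.9∠-29.3° V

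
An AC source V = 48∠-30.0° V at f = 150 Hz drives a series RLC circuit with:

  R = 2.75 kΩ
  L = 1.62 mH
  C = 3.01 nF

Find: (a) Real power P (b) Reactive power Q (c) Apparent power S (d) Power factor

Step 1 — Angular frequency: ω = 2π·f = 2π·150 = 942.5 rad/s.
Step 2 — Component impedances:
  R: Z = R = 2750 Ω
  L: Z = jωL = j·942.5·0.00162 = 0 + j1.527 Ω
  C: Z = 1/(jωC) = -j/(ω·C) = 0 - j3.525e+05 Ω
Step 3 — Series combination: Z_total = R + L + C = 2750 - j3.525e+05 Ω = 3.525e+05∠-89.6° Ω.
Step 4 — Source phasor: V = 48∠-30.0° V = 41.57 - j24 V.
Step 5 — Current: I = V / Z = 6.9e-05 + j0.0001174 A = 0.0001362∠59.6° A.
Step 6 — Complex power: S = V·I* = 5.099e-05 - j0.006536 VA.
Step 7 — Real power: P = Re(S) = 5.099e-05 W.
Step 8 — Reactive power: Q = Im(S) = -0.006536 VAR.
Step 9 — Apparent power: |S| = 0.006536 VA.
Step 10 — Power factor: PF = P/|S| = 0.007801 (leading).

(a) P = 5.099e-05 W  (b) Q = -0.006536 VAR  (c) S = 0.006536 VA  (d) PF = 0.007801 (leading)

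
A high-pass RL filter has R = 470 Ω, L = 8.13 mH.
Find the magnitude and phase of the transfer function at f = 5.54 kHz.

Step 1 — Angular frequency: ω = 2π·5540 = 3.481e+04 rad/s.
Step 2 — Transfer function: H(jω) = jωL/(R + jωL).
Step 3 — Numerator jωL = j·283; denominator R + jωL = 470 + j283.
Step 4 — H = 0.2661 + j0.4419.
Step 5 — Magnitude: |H| = 0.5158 (-5.7 dB); phase: φ = 58.9°.

|H| = 0.5158 (-5.7 dB), φ = 58.9°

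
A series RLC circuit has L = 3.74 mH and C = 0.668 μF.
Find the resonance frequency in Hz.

Step 1 — Resonance condition Im(Z)=0 gives ω₀ = 1/√(LC).
Step 2 — ω₀ = 1/√(0.00374·6.68e-07) = 2.001e+04 rad/s.
Step 3 — f₀ = ω₀/(2π) = 3184 Hz.

f₀ = 3184 Hz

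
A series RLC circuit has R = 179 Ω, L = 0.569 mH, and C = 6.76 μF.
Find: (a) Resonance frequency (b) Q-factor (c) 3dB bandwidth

Step 1 — Resonance: ω₀ = 1/√(LC) = 1/√(0.000569·6.76e-06) = 1.612e+04 rad/s.
Step 2 — f₀ = ω₀/(2π) = 2566 Hz.
Step 3 — Series Q: Q = ω₀L/R = 1.612e+04·0.000569/179 = 0.05125.
Step 4 — Bandwidth: Δω = ω₀/Q = 3.146e+05 rad/s; BW = Δω/(2π) = 5.007e+04 Hz.

(a) f₀ = 2566 Hz  (b) Q = 0.05125  (c) BW = 5.007e+04 Hz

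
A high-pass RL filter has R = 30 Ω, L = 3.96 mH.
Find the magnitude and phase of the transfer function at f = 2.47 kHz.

Step 1 — Angular frequency: ω = 2π·2470 = 1.552e+04 rad/s.
Step 2 — Transfer function: H(jω) = jωL/(R + jωL).
Step 3 — Numerator jωL = j·61.46; denominator R + jωL = 30 + j61.46.
Step 4 — H = 0.8076 + j0.3942.
Step 5 — Magnitude: |H| = 0.8986 (-0.9 dB); phase: φ = 26.0°.

|H| = 0.8986 (-0.9 dB), φ = 26.0°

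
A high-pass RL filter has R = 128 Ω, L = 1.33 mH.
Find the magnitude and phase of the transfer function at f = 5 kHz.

Step 1 — Angular frequency: ω = 2π·5000 = 3.142e+04 rad/s.
Step 2 — Transfer function: H(jω) = jωL/(R + jωL).
Step 3 — Numerator jωL = j·41.78; denominator R + jωL = 128 + j41.78.
Step 4 — H = 0.0963 + j0.295.
Step 5 — Magnitude: |H| = 0.3103 (-10.2 dB); phase: φ = 71.9°.

|H| = 0.3103 (-10.2 dB), φ = 71.9°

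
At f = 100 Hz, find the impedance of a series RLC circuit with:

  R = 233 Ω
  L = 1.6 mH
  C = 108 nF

Step 1 — Angular frequency: ω = 2π·f = 2π·100 = 628.3 rad/s.
Step 2 — Component impedances:
  R: Z = R = 233 Ω
  L: Z = jωL = j·628.3·0.0016 = 0 + j1.005 Ω
  C: Z = 1/(jωC) = -j/(ω·C) = 0 - j1.474e+04 Ω
Step 3 — Series combination: Z_total = R + L + C = 233 - j1.474e+04 Ω = 1.474e+04∠-89.1° Ω.

Z = 233 - j1.474e+04 Ω = 1.474e+04∠-89.1° Ω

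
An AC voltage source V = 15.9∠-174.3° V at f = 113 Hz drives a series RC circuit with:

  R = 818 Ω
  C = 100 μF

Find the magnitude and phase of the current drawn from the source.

Step 1 — Angular frequency: ω = 2π·f = 2π·113 = 710 rad/s.
Step 2 — Component impedances:
  R: Z = R = 818 Ω
  C: Z = 1/(jωC) = -j/(ω·C) = 0 - j14.08 Ω
Step 3 — Series combination: Z_total = R + C = 818 - j14.08 Ω = 818.1∠-1.0° Ω.
Step 4 — Source phasor: V = 15.9∠-174.3° V = -15.82 - j1.579 V.
Step 5 — Ohm's law: I = V / Z_total = (-15.82 - j1.579) / (818 - j14.08) = -0.0193 - j0.002263 A.
Step 6 — Convert to polar: |I| = 0.01943 A, ∠I = -173.3°.

I = 0.01943∠-173.3° A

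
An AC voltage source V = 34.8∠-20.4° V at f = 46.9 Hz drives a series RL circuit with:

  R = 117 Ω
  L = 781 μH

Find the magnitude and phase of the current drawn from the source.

Step 1 — Angular frequency: ω = 2π·f = 2π·46.9 = 294.7 rad/s.
Step 2 — Component impedances:
  R: Z = R = 117 Ω
  L: Z = jωL = j·294.7·0.000781 = 0 + j0.2301 Ω
Step 3 — Series combination: Z_total = R + L = 117 + j0.2301 Ω = 117∠0.1° Ω.
Step 4 — Source phasor: V = 34.8∠-20.4° V = 32.62 - j12.13 V.
Step 5 — Ohm's law: I = V / Z_total = (32.62 - j12.13) / (117 + j0.2301) = 0.2786 - j0.1042 A.
Step 6 — Convert to polar: |I| = 0.2974 A, ∠I = -20.5°.

I = 0.2974∠-20.5° A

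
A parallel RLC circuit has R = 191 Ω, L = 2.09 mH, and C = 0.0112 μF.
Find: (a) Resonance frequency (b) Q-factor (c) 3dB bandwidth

Step 1 — Resonance: ω₀ = 1/√(LC) = 1/√(0.00209·1.12e-08) = 2.067e+05 rad/s.
Step 2 — f₀ = ω₀/(2π) = 3.29e+04 Hz.
Step 3 — Parallel Q: Q = R/(ω₀L) = 191/(2.067e+05·0.00209) = 0.4421.
Step 4 — Bandwidth: Δω = ω₀/Q = 4.675e+05 rad/s; BW = Δω/(2π) = 7.44e+04 Hz.

(a) f₀ = 3.29e+04 Hz  (b) Q = 0.4421  (c) BW = 7.44e+04 Hz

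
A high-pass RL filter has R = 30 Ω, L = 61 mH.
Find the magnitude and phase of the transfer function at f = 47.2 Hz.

Step 1 — Angular frequency: ω = 2π·47.2 = 296.6 rad/s.
Step 2 — Transfer function: H(jω) = jωL/(R + jωL).
Step 3 — Numerator jωL = j·18.09; denominator R + jωL = 30 + j18.09.
Step 4 — H = 0.2667 + j0.4422.
Step 5 — Magnitude: |H| = 0.5164 (-5.7 dB); phase: φ = 58.9°.

|H| = 0.5164 (-5.7 dB), φ = 58.9°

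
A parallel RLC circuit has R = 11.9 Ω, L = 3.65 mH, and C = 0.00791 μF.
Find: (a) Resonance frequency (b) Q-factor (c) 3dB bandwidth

Step 1 — Resonance: ω₀ = 1/√(LC) = 1/√(0.00365·7.91e-09) = 1.861e+05 rad/s.
Step 2 — f₀ = ω₀/(2π) = 2.962e+04 Hz.
Step 3 — Parallel Q: Q = R/(ω₀L) = 11.9/(1.861e+05·0.00365) = 0.01752.
Step 4 — Bandwidth: Δω = ω₀/Q = 1.062e+07 rad/s; BW = Δω/(2π) = 1.691e+06 Hz.

(a) f₀ = 2.962e+04 Hz  (b) Q = 0.01752  (c) BW = 1.691e+06 Hz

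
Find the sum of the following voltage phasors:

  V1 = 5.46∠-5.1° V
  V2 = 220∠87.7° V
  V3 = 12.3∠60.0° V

Step 1 — Convert each phasor to rectangular form:
  V1 = 5.46·(cos(-5.1°) + j·sin(-5.1°)) = 5.438 - j0.4854 V
  V2 = 220·(cos(87.7°) + j·sin(87.7°)) = 8.829 + j219.8 V
  V3 = 12.3·(cos(60.0°) + j·sin(60.0°)) = 6.15 + j10.65 V
Step 2 — Sum components: V_total = 20.42 + j230 V.
Step 3 — Convert to polar: |V_total| = 230.9 V, ∠V_total = 84.9°.

V_total = 230.9∠84.9° V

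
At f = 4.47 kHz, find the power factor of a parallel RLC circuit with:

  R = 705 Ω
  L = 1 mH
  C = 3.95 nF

Step 1 — Angular frequency: ω = 2π·f = 2π·4470 = 2.809e+04 rad/s.
Step 2 — Component impedances:
  R: Z = R = 705 Ω
  L: Z = jωL = j·2.809e+04·0.001 = 0 + j28.09 Ω
  C: Z = 1/(jωC) = -j/(ω·C) = 0 - j9014 Ω
Step 3 — Parallel combination: 1/Z_total = 1/R + 1/L + 1/C; Z_total = 1.124 + j28.13 Ω = 28.15∠87.7° Ω.
Step 4 — Power factor: PF = cos(φ) = Re(Z)/|Z| = 1.124/28.15 = 0.03993.
Step 5 — Type: Im(Z) = 28.13 ⇒ lagging (phase φ = 87.7°).

PF = 0.03993 (lagging, φ = 87.7°)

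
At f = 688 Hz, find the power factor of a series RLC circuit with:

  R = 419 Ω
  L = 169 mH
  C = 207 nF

Step 1 — Angular frequency: ω = 2π·f = 2π·688 = 4323 rad/s.
Step 2 — Component impedances:
  R: Z = R = 419 Ω
  L: Z = jωL = j·4323·0.169 = 0 + j730.6 Ω
  C: Z = 1/(jωC) = -j/(ω·C) = 0 - j1118 Ω
Step 3 — Series combination: Z_total = R + L + C = 419 - j387 Ω = 570.4∠-42.7° Ω.
Step 4 — Power factor: PF = cos(φ) = Re(Z)/|Z| = 419/570.4 = 0.7346.
Step 5 — Type: Im(Z) = -387 ⇒ leading (phase φ = -42.7°).

PF = 0.7346 (leading, φ = -42.7°)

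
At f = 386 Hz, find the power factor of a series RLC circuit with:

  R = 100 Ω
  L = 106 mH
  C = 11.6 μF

Step 1 — Angular frequency: ω = 2π·f = 2π·386 = 2425 rad/s.
Step 2 — Component impedances:
  R: Z = R = 100 Ω
  L: Z = jωL = j·2425·0.106 = 0 + j257.1 Ω
  C: Z = 1/(jωC) = -j/(ω·C) = 0 - j35.54 Ω
Step 3 — Series combination: Z_total = R + L + C = 100 + j221.5 Ω = 243.1∠65.7° Ω.
Step 4 — Power factor: PF = cos(φ) = Re(Z)/|Z| = 100/243.1 = 0.4114.
Step 5 — Type: Im(Z) = 221.5 ⇒ lagging (phase φ = 65.7°).

PF = 0.4114 (lagging, φ = 65.7°)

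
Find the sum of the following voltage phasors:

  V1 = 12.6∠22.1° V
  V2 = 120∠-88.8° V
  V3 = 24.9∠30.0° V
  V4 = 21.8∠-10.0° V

Step 1 — Convert each phasor to rectangular form:
  V1 = 12.6·(cos(22.1°) + j·sin(22.1°)) = 11.67 + j4.74 V
  V2 = 120·(cos(-88.8°) + j·sin(-88.8°)) = 2.513 - j120 V
  V3 = 24.9·(cos(30.0°) + j·sin(30.0°)) = 21.56 + j12.45 V
  V4 = 21.8·(cos(-10.0°) + j·sin(-10.0°)) = 21.47 - j3.786 V
Step 2 — Sum components: V_total = 57.22 - j106.6 V.
Step 3 — Convert to polar: |V_total| = 121 V, ∠V_total = -61.8°.

V_total = 121∠-61.8° V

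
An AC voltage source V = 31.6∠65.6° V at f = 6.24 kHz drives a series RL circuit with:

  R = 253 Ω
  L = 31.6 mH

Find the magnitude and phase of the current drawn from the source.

Step 1 — Angular frequency: ω = 2π·f = 2π·6240 = 3.921e+04 rad/s.
Step 2 — Component impedances:
  R: Z = R = 253 Ω
  L: Z = jωL = j·3.921e+04·0.0316 = 0 + j1239 Ω
Step 3 — Series combination: Z_total = R + L = 253 + j1239 Ω = 1265∠78.5° Ω.
Step 4 — Source phasor: V = 31.6∠65.6° V = 13.05 + j28.78 V.
Step 5 — Ohm's law: I = V / Z_total = (13.05 + j28.78) / (253 + j1239) = 0.02436 - j0.005561 A.
Step 6 — Convert to polar: |I| = 0.02499 A, ∠I = -12.9°.

I = 0.02499∠-12.9° A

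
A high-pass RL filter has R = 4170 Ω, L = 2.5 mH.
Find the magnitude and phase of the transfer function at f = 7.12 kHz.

Step 1 — Angular frequency: ω = 2π·7120 = 4.474e+04 rad/s.
Step 2 — Transfer function: H(jω) = jωL/(R + jωL).
Step 3 — Numerator jωL = j·111.8; denominator R + jωL = 4170 + j111.8.
Step 4 — H = 0.0007188 + j0.0268.
Step 5 — Magnitude: |H| = 0.02681 (-31.4 dB); phase: φ = 88.5°.

|H| = 0.02681 (-31.4 dB), φ = 88.5°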